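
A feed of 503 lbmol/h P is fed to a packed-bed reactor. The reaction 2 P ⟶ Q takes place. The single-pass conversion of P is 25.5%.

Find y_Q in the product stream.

0.146

P reacted = 0.255 × 503 = 128.3 lbmol/h; ν_P = −2, so ξ = 128.3/2 = 64.13 lbmol/h.
Outlet amounts (n = n₀ + ν ξ):
  P: 503 − 2(64.13) = 374.7
  Q: 0 + 1(64.13) = 64.13
Total out = 438.9 lbmol/h; y_Q = 64.13 / 438.9 = 0.1461.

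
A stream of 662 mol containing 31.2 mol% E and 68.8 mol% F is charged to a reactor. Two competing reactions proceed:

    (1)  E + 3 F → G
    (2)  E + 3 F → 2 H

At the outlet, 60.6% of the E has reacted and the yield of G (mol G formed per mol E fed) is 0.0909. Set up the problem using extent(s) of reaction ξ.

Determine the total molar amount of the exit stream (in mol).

Yield of G: 1ξ₁ / 206.5 = 0.0909 → ξ₁ = 18.77 mol.
Conversion of E: 1ξ₁ + 1ξ₂ = 0.606 × 206.5 = 125.2 → ξ₂ = 106.4 mol.
Outlet amounts (n = n₀ + Σ ν·ξ):
  E: 206.5 − 1(18.77) − 1(106.4) = 81.38
  F: 455.5 − 3(18.77) − 3(106.4) = 79.96
  G: 0 + 1(18.77) = 18.77
  H: 0 + 2(106.4) = 212.8
Total out = 81.38 + 79.96 + 18.77 + 212.8 = 392.9 mol.

393 mol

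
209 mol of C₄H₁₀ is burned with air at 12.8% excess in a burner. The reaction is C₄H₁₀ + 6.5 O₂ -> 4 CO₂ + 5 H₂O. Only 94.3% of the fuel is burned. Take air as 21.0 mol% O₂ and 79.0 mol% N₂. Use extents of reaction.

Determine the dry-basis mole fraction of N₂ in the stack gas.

0.846

Stoichiometric O₂ = 6.5 × 209 = 1358 mol; O₂ fed = 1358 × 1.128 = 1532 mol.
N₂ fed = 1532 × 79/21 = 5765 mol.
Fuel reacted = 0.943 × 209 → ξ = 197.1 mol.
Outlet (n = n₀ + ν ξ):
  C₄H₁₀: 209 − 1(197.1) = 11.91
  O₂: 1532 − 6.5(197.1) = 251.3
  N₂: 5765 (inert)
  CO₂: 0 + 4(197.1) = 788.3
  H₂O: 0 + 5(197.1) = 985.4
Dry total = 6816 mol; y_N₂ (dry) = 5765 / 6816 = 0.8457.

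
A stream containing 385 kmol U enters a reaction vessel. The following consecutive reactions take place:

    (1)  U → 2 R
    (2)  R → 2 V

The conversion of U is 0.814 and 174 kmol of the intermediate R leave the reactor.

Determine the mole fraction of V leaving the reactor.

Conversion of U: U consumed = 1ξ₁ = 0.814 × 385 → ξ₁ = 313.4 kmol.
R balance: n_R = 0 + 2ξ₁ − 1ξ₂ = 174 → ξ₂ = (2·313.4 − 174)/1 = 452.8 kmol.
Outlet amounts (n = n₀ + Σ ν·ξ):
  U: 385 − 1(313.4) = 71.61
  R: 0 + 2(313.4) − 1(452.8) = 174
  V: 0 + 2(452.8) = 905.6
Total out = 1151 kmol; y_V = 905.6 / 1151 = 0.7866.

0.787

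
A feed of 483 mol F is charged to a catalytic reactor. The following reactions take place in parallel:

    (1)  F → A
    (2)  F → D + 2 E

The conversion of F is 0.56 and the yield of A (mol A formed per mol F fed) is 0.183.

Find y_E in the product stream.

Yield of A: 1ξ₁ / 483 = 0.183 → ξ₁ = 88.39 mol.
Conversion of F: 1ξ₁ + 1ξ₂ = 0.56 × 483 = 270.5 → ξ₂ = 182.1 mol.
Outlet amounts (n = n₀ + Σ ν·ξ):
  F: 483 − 1(88.39) − 1(182.1) = 212.5
  A: 0 + 1(88.39) = 88.39
  D: 0 + 1(182.1) = 182.1
  E: 0 + 2(182.1) = 364.2
Total out = 847.2 mol; y_E = 364.2 / 847.2 = 0.4299.

0.43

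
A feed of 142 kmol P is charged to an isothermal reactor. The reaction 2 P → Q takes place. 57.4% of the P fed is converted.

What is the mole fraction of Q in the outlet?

0.403

P reacted = 0.574 × 142 = 81.51 kmol; ν_P = −2, so ξ = 81.51/2 = 40.75 kmol.
Outlet amounts (n = n₀ + ν ξ):
  P: 142 − 2(40.75) = 60.49
  Q: 0 + 1(40.75) = 40.75
Total out = 101.2 kmol; y_Q = 40.75 / 101.2 = 0.4025.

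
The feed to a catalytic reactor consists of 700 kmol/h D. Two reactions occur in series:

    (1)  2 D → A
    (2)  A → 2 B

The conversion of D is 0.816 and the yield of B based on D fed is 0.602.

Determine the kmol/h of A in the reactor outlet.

74.9 kmol/h

Conversion of D: D consumed = 2ξ₁ = 0.816 × 700 → ξ₁ = 285.6 kmol/h.
Yield of B: 2ξ₂ / 700 = 0.602 → ξ₂ = 210.7 kmol/h.
Outlet amounts (n = n₀ + Σ ν·ξ):
  D: 700 − 2(285.6) = 128.8
  A: 0 + 1(285.6) − 1(210.7) = 74.9
  B: 0 + 2(210.7) = 421.4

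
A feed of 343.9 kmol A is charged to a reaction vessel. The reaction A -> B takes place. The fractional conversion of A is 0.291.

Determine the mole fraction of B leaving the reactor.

0.291

A reacted = 0.291 × 343.9 = 100.1 kmol; ν_A = −1, so ξ = 100.1/1 = 100.1 kmol.
Outlet amounts (n = n₀ + ν ξ):
  A: 343.9 − 1(100.1) = 243.8
  B: 0 + 1(100.1) = 100.1
Total out = 343.9 kmol; y_B = 100.1 / 343.9 = 0.291.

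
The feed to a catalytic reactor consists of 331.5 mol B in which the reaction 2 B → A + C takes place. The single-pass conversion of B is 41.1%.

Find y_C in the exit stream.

0.205

B reacted = 0.411 × 331.5 = 136.2 mol; ν_B = −2, so ξ = 136.2/2 = 68.12 mol.
Outlet amounts (n = n₀ + ν ξ):
  B: 331.5 − 2(68.12) = 195.3
  A: 0 + 1(68.12) = 68.12
  C: 0 + 1(68.12) = 68.12
Total out = 331.5 mol; y_C = 68.12 / 331.5 = 0.2055.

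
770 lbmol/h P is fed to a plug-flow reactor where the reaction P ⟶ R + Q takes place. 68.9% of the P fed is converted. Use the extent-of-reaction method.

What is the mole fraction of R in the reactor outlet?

P reacted = 0.689 × 770 = 530.5 lbmol/h; ν_P = −1, so ξ = 530.5/1 = 530.5 lbmol/h.
Outlet amounts (n = n₀ + ν ξ):
  P: 770 − 1(530.5) = 239.5
  R: 0 + 1(530.5) = 530.5
  Q: 0 + 1(530.5) = 530.5
Total out = 1301 lbmol/h; y_R = 530.5 / 1301 = 0.4079.

0.408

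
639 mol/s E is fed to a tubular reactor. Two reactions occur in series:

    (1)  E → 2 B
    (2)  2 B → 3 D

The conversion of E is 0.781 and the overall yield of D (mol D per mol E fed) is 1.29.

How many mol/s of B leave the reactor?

449 mol/s

Conversion of E: E consumed = 1ξ₁ = 0.781 × 639 → ξ₁ = 499.1 mol/s.
Yield of D: 3ξ₂ / 639 = 1.29 → ξ₂ = 274.8 mol/s.
Outlet amounts (n = n₀ + Σ ν·ξ):
  E: 639 − 1(499.1) = 139.9
  B: 0 + 2(499.1) − 2(274.8) = 448.6
  D: 0 + 3(274.8) = 824.3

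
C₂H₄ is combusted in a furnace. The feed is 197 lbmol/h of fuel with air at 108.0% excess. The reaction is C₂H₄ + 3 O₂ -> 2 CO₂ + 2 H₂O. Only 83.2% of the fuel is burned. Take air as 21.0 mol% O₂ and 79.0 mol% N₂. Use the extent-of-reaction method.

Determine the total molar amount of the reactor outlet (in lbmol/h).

Stoichiometric O₂ = 3 × 197 = 591 lbmol/h; O₂ fed = 591 × 2.080 = 1229 lbmol/h.
N₂ fed = 1229 × 79/21 = 4624 lbmol/h.
Fuel reacted = 0.832 × 197 → ξ = 163.9 lbmol/h.
Outlet (n = n₀ + ν ξ):
  C₂H₄: 197 − 1(163.9) = 33.1
  O₂: 1229 − 3(163.9) = 737.6
  N₂: 4624 (inert)
  CO₂: 0 + 2(163.9) = 327.8
  H₂O: 0 + 2(163.9) = 327.8
Total out = 33.1 + 737.6 + 4624 + 327.8 + 327.8 = 6051 lbmol/h.

6050 lbmol/h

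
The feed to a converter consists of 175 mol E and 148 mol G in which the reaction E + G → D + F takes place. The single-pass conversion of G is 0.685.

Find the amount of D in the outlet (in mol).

101 mol

G reacted = 0.685 × 148 = 101.4 mol; ν_G = −1, so ξ = 101.4/1 = 101.4 mol.
Outlet amounts (n = n₀ + ν ξ):
  E: 175 − 1(101.4) = 73.62
  G: 148 − 1(101.4) = 46.62
  D: 0 + 1(101.4) = 101.4
  F: 0 + 1(101.4) = 101.4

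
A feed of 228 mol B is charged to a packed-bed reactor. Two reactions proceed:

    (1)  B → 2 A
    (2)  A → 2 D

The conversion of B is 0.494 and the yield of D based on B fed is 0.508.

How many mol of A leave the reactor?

167 mol

Conversion of B: B consumed = 1ξ₁ = 0.494 × 228 → ξ₁ = 112.6 mol.
Yield of D: 2ξ₂ / 228 = 0.508 → ξ₂ = 57.91 mol.
Outlet amounts (n = n₀ + Σ ν·ξ):
  B: 228 − 1(112.6) = 115.4
  A: 0 + 2(112.6) − 1(57.91) = 167.4
  D: 0 + 2(57.91) = 115.8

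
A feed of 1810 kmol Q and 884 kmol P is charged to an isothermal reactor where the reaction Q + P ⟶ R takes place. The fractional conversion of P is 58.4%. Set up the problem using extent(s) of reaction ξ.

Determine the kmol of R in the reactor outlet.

516 kmol

P reacted = 0.584 × 884 = 516.3 kmol; ν_P = −1, so ξ = 516.3/1 = 516.3 kmol.
Outlet amounts (n = n₀ + ν ξ):
  Q: 1810 − 1(516.3) = 1294
  P: 884 − 1(516.3) = 367.7
  R: 0 + 1(516.3) = 516.3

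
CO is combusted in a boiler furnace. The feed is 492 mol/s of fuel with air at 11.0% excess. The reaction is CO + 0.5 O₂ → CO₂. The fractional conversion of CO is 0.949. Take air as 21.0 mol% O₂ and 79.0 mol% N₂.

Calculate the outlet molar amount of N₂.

1030 mol/s

Stoichiometric O₂ = 0.5 × 492 = 246 mol/s; O₂ fed = 246 × 1.110 = 273.1 mol/s.
N₂ fed = 273.1 × 79/21 = 1027 mol/s.
Fuel reacted = 0.949 × 492 → ξ = 466.9 mol/s.
Outlet (n = n₀ + ν ξ):
  CO: 492 − 1(466.9) = 25.09
  O₂: 273.1 − 0.5(466.9) = 39.61
  N₂: 1027 (inert)
  CO₂: 0 + 1(466.9) = 466.9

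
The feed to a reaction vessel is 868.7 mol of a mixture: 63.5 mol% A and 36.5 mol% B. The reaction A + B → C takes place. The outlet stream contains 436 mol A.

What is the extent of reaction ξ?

For A: n = n₀ − 1ξ → 436 = 551.6 − 1ξ, giving ξ = 115.6 mol.
Outlet amounts (n = n₀ + ν ξ):
  A: 551.6 − 1(115.6) = 436
  B: 317.1 − 1(115.6) = 201.5
  C: 0 + 1(115.6) = 115.6

ξ = 116 mol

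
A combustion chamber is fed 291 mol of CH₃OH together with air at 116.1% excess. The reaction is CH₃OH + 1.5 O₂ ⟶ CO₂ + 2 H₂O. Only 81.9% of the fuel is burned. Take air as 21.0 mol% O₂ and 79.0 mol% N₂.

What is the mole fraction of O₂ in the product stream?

0.119

Stoichiometric O₂ = 1.5 × 291 = 436.5 mol; O₂ fed = 436.5 × 2.161 = 943.3 mol.
N₂ fed = 943.3 × 79/21 = 3549 mol.
Fuel reacted = 0.819 × 291 → ξ = 238.3 mol.
Outlet (n = n₀ + ν ξ):
  CH₃OH: 291 − 1(238.3) = 52.67
  O₂: 943.3 − 1.5(238.3) = 585.8
  N₂: 3549 (inert)
  CO₂: 0 + 1(238.3) = 238.3
  H₂O: 0 + 2(238.3) = 476.7
Total out = 4902 mol; y_O₂ = 585.8 / 4902 = 0.1195.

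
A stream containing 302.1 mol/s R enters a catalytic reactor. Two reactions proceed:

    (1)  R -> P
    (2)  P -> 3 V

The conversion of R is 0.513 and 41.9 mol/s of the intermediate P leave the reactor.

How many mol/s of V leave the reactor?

339 mol/s

Conversion of R: R consumed = 1ξ₁ = 0.513 × 302.1 → ξ₁ = 155 mol/s.
P balance: n_P = 0 + 1ξ₁ − 1ξ₂ = 41.9 → ξ₂ = (1·155 − 41.9)/1 = 113.1 mol/s.
Outlet amounts (n = n₀ + Σ ν·ξ):
  R: 302.1 − 1(155) = 147.1
  P: 0 + 1(155) − 1(113.1) = 41.9
  V: 0 + 3(113.1) = 339.2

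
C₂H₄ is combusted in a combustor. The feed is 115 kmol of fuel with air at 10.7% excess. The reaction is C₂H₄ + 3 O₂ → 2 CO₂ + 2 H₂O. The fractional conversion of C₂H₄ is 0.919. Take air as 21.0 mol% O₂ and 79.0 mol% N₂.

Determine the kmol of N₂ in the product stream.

Stoichiometric O₂ = 3 × 115 = 345 kmol; O₂ fed = 345 × 1.107 = 381.9 kmol.
N₂ fed = 381.9 × 79/21 = 1437 kmol.
Fuel reacted = 0.919 × 115 → ξ = 105.7 kmol.
Outlet (n = n₀ + ν ξ):
  C₂H₄: 115 − 1(105.7) = 9.315
  O₂: 381.9 − 3(105.7) = 64.86
  N₂: 1437 (inert)
  CO₂: 0 + 2(105.7) = 211.4
  H₂O: 0 + 2(105.7) = 211.4

1440 kmol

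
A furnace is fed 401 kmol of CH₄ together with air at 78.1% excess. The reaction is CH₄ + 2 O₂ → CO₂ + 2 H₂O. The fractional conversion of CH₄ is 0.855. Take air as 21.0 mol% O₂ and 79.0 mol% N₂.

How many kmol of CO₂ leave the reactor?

Stoichiometric O₂ = 2 × 401 = 802 kmol; O₂ fed = 802 × 1.781 = 1428 kmol.
N₂ fed = 1428 × 79/21 = 5373 kmol.
Fuel reacted = 0.855 × 401 → ξ = 342.9 kmol.
Outlet (n = n₀ + ν ξ):
  CH₄: 401 − 1(342.9) = 58.14
  O₂: 1428 − 2(342.9) = 742.7
  N₂: 5373 (inert)
  CO₂: 0 + 1(342.9) = 342.9
  H₂O: 0 + 2(342.9) = 685.7

343 kmol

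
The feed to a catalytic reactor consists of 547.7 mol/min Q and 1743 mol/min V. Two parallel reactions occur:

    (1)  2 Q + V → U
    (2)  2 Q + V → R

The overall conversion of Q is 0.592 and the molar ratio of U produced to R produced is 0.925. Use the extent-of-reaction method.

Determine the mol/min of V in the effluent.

1580 mol/min

Conversion of Q: Q consumed = 0.592 × 547.7 = 324.2 mol/min = 2ξ₁ + 2ξ₂.
Selectivity: 1ξ₁ / (1ξ₂) = 0.925 → ξ₁ = 0.925 ξ₂.
Substitute: (2·0.925 + 2) ξ₂ = 324.2 → ξ₂ = 84.22 mol/min, ξ₁ = 77.9 mol/min.
Outlet amounts (n = n₀ + Σ ν·ξ):
  Q: 547.7 − 2(77.9) − 2(84.22) = 223.5
  V: 1743 − 1(77.9) − 1(84.22) = 1581
  U: 0 + 1(77.9) = 77.9
  R: 0 + 1(84.22) = 84.22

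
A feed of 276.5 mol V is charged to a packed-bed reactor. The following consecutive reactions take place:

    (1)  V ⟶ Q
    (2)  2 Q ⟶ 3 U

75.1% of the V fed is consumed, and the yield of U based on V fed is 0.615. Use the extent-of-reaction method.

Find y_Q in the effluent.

Conversion of V: V consumed = 1ξ₁ = 0.751 × 276.5 → ξ₁ = 207.7 mol.
Yield of U: 3ξ₂ / 276.5 = 0.615 → ξ₂ = 56.68 mol.
Outlet amounts (n = n₀ + Σ ν·ξ):
  V: 276.5 − 1(207.7) = 68.85
  Q: 0 + 1(207.7) − 2(56.68) = 94.29
  U: 0 + 3(56.68) = 170
Total out = 333.2 mol; y_Q = 94.29 / 333.2 = 0.283.

0.283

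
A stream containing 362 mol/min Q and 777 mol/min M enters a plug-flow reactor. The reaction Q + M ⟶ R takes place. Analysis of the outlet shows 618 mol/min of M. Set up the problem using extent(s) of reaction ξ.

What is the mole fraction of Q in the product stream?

For M: n = n₀ − 1ξ → 618 = 777 − 1ξ, giving ξ = 159 mol/min.
Outlet amounts (n = n₀ + ν ξ):
  Q: 362 − 1(159) = 203
  M: 777 − 1(159) = 618
  R: 0 + 1(159) = 159
Total out = 980 mol/min; y_Q = 203 / 980 = 0.2071.

0.207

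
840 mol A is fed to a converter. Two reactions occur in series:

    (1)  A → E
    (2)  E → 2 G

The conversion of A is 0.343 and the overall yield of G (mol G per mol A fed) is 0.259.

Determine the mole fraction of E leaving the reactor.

0.189

Conversion of A: A consumed = 1ξ₁ = 0.343 × 840 → ξ₁ = 288.1 mol.
Yield of G: 2ξ₂ / 840 = 0.259 → ξ₂ = 108.8 mol.
Outlet amounts (n = n₀ + Σ ν·ξ):
  A: 840 − 1(288.1) = 551.9
  E: 0 + 1(288.1) − 1(108.8) = 179.3
  G: 0 + 2(108.8) = 217.6
Total out = 948.8 mol; y_E = 179.3 / 948.8 = 0.189.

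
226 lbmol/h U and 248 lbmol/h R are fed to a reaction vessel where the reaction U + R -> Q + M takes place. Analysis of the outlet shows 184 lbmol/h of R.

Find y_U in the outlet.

0.342

For R: n = n₀ − 1ξ → 184 = 248 − 1ξ, giving ξ = 64 lbmol/h.
Outlet amounts (n = n₀ + ν ξ):
  U: 226 − 1(64) = 162
  R: 248 − 1(64) = 184
  Q: 0 + 1(64) = 64
  M: 0 + 1(64) = 64
Total out = 474 lbmol/h; y_U = 162 / 474 = 0.3418.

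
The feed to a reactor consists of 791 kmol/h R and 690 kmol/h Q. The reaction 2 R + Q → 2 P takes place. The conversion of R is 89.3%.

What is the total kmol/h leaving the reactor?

1130 kmol/h

R reacted = 0.893 × 791 = 706.4 kmol/h; ν_R = −2, so ξ = 706.4/2 = 353.2 kmol/h.
Outlet amounts (n = n₀ + ν ξ):
  R: 791 − 2(353.2) = 84.64
  Q: 690 − 1(353.2) = 336.8
  P: 0 + 2(353.2) = 706.4
Total out = 84.64 + 336.8 + 706.4 = 1128 kmol/h.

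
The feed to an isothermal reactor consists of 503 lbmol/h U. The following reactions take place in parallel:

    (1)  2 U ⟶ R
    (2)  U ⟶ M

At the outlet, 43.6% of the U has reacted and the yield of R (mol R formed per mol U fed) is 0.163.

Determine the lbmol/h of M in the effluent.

Yield of R: 1ξ₁ / 503 = 0.163 → ξ₁ = 81.99 lbmol/h.
Conversion of U: 2ξ₁ + 1ξ₂ = 0.436 × 503 = 219.3 → ξ₂ = 55.33 lbmol/h.
Outlet amounts (n = n₀ + Σ ν·ξ):
  U: 503 − 2(81.99) − 1(55.33) = 283.7
  R: 0 + 1(81.99) = 81.99
  M: 0 + 1(55.33) = 55.33

55.3 lbmol/h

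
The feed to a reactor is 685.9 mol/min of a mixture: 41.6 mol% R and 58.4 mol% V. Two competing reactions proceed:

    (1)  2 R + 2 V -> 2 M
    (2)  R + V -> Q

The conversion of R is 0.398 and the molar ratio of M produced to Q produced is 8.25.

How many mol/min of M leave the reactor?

Conversion of R: R consumed = 0.398 × 285.3 = 113.6 mol/min = 2ξ₁ + 1ξ₂.
Selectivity: 2ξ₁ / (1ξ₂) = 8.25 → ξ₁ = 4.125 ξ₂.
Substitute: (2·4.125 + 1) ξ₂ = 113.6 → ξ₂ = 12.28 mol/min, ξ₁ = 50.64 mol/min.
Outlet amounts (n = n₀ + Σ ν·ξ):
  R: 285.3 − 2(50.64) − 1(12.28) = 171.8
  V: 400.6 − 2(50.64) − 1(12.28) = 287
  M: 0 + 2(50.64) = 101.3
  Q: 0 + 1(12.28) = 12.28

101 mol/min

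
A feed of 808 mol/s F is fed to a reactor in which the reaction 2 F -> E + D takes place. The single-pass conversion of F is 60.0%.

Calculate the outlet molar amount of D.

242 mol/s

F reacted = 0.6 × 808 = 484.8 mol/s; ν_F = −2, so ξ = 484.8/2 = 242.4 mol/s.
Outlet amounts (n = n₀ + ν ξ):
  F: 808 − 2(242.4) = 323.2
  E: 0 + 1(242.4) = 242.4
  D: 0 + 1(242.4) = 242.4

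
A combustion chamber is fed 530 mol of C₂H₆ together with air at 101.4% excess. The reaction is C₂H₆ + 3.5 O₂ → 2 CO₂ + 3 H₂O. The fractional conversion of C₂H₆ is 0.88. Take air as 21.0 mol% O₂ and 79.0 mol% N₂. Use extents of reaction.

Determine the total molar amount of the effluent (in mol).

Stoichiometric O₂ = 3.5 × 530 = 1855 mol; O₂ fed = 1855 × 2.014 = 3736 mol.
N₂ fed = 3736 × 79/21 = 14050 mol.
Fuel reacted = 0.88 × 530 → ξ = 466.4 mol.
Outlet (n = n₀ + ν ξ):
  C₂H₆: 530 − 1(466.4) = 63.6
  O₂: 3736 − 3.5(466.4) = 2104
  N₂: 14050 (inert)
  CO₂: 0 + 2(466.4) = 932.8
  H₂O: 0 + 3(466.4) = 1399
Total out = 63.6 + 2104 + 14050 + 932.8 + 1399 = 18550 mol.

18600 mol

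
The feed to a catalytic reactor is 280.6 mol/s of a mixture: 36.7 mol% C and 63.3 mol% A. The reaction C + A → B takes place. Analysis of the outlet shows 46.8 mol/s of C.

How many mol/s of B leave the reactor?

For C: n = n₀ − 1ξ → 46.8 = 103 − 1ξ, giving ξ = 56.18 mol/s.
Outlet amounts (n = n₀ + ν ξ):
  C: 103 − 1(56.18) = 46.8
  A: 177.6 − 1(56.18) = 121.4
  B: 0 + 1(56.18) = 56.18

56.2 mol/s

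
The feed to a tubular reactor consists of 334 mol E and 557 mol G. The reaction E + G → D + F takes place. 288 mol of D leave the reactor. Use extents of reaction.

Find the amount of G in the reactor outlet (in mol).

269 mol

For D: n = n₀ + 1ξ → 288 = 0 + 1ξ, giving ξ = 288 mol.
Outlet amounts (n = n₀ + ν ξ):
  E: 334 − 1(288) = 46
  G: 557 − 1(288) = 269
  D: 0 + 1(288) = 288
  F: 0 + 1(288) = 288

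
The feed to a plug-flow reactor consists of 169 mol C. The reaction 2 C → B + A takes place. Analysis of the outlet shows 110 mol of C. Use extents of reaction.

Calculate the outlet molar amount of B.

29.5 mol

For C: n = n₀ − 2ξ → 110 = 169 − 2ξ, giving ξ = 29.5 mol.
Outlet amounts (n = n₀ + ν ξ):
  C: 169 − 2(29.5) = 110
  B: 0 + 1(29.5) = 29.5
  A: 0 + 1(29.5) = 29.5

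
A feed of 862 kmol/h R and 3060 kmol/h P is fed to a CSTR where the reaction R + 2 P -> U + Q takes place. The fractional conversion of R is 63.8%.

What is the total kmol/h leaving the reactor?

3370 kmol/h

R reacted = 0.638 × 862 = 550 kmol/h; ν_R = −1, so ξ = 550/1 = 550 kmol/h.
Outlet amounts (n = n₀ + ν ξ):
  R: 862 − 1(550) = 312
  P: 3060 − 2(550) = 1960
  U: 0 + 1(550) = 550
  Q: 0 + 1(550) = 550
Total out = 312 + 1960 + 550 + 550 = 3372 kmol/h.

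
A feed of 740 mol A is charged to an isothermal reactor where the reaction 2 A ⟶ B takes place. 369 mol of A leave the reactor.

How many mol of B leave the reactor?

186 mol

For A: n = n₀ − 2ξ → 369 = 740 − 2ξ, giving ξ = 185.5 mol.
Outlet amounts (n = n₀ + ν ξ):
  A: 740 − 2(185.5) = 369
  B: 0 + 1(185.5) = 185.5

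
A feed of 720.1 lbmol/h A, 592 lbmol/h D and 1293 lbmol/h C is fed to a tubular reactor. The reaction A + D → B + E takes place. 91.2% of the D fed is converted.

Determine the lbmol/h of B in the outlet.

D reacted = 0.912 × 592 = 539.9 lbmol/h; ν_D = −1, so ξ = 539.9/1 = 539.9 lbmol/h.
Outlet amounts (n = n₀ + ν ξ):
  A: 720.1 − 1(539.9) = 180.2
  D: 592 − 1(539.9) = 52.1
  B: 0 + 1(539.9) = 539.9
  E: 0 + 1(539.9) = 539.9
  C: 1293 (inert)

540 lbmol/h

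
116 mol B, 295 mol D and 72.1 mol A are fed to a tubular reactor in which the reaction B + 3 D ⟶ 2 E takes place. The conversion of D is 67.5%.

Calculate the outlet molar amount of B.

49.6 mol

D reacted = 0.675 × 295 = 199.1 mol; ν_D = −3, so ξ = 199.1/3 = 66.38 mol.
Outlet amounts (n = n₀ + ν ξ):
  B: 116 − 1(66.38) = 49.62
  D: 295 − 3(66.38) = 95.88
  E: 0 + 2(66.38) = 132.8
  A: 72.1 (inert)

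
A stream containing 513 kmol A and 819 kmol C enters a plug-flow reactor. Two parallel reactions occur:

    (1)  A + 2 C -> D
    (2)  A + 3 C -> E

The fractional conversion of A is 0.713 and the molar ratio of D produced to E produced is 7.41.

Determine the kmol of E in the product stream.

43.5 kmol

Conversion of A: A consumed = 0.713 × 513 = 365.8 kmol = 1ξ₁ + 1ξ₂.
Selectivity: 1ξ₁ / (1ξ₂) = 7.41 → ξ₁ = 7.41 ξ₂.
Substitute: (1·7.41 + 1) ξ₂ = 365.8 → ξ₂ = 43.49 kmol, ξ₁ = 322.3 kmol.
Outlet amounts (n = n₀ + Σ ν·ξ):
  A: 513 − 1(322.3) − 1(43.49) = 147.2
  C: 819 − 2(322.3) − 3(43.49) = 43.97
  D: 0 + 1(322.3) = 322.3
  E: 0 + 1(43.49) = 43.49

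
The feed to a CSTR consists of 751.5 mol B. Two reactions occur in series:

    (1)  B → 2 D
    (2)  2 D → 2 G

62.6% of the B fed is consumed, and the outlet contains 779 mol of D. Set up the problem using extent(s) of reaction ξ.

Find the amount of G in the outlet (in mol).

162 mol

Conversion of B: B consumed = 1ξ₁ = 0.626 × 751.5 → ξ₁ = 470.4 mol.
D balance: n_D = 0 + 2ξ₁ − 2ξ₂ = 779 → ξ₂ = (2·470.4 − 779)/2 = 80.94 mol.
Outlet amounts (n = n₀ + Σ ν·ξ):
  B: 751.5 − 1(470.4) = 281.1
  D: 0 + 2(470.4) − 2(80.94) = 779
  G: 0 + 2(80.94) = 161.9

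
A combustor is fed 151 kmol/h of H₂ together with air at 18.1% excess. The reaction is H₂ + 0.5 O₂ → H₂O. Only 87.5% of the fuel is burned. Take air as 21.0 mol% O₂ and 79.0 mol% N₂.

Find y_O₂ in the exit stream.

0.0453

Stoichiometric O₂ = 0.5 × 151 = 75.5 kmol/h; O₂ fed = 75.5 × 1.181 = 89.17 kmol/h.
N₂ fed = 89.17 × 79/21 = 335.4 kmol/h.
Fuel reacted = 0.875 × 151 → ξ = 132.1 kmol/h.
Outlet (n = n₀ + ν ξ):
  H₂: 151 − 1(132.1) = 18.88
  O₂: 89.17 − 0.5(132.1) = 23.1
  N₂: 335.4 (inert)
  H₂O: 0 + 1(132.1) = 132.1
Total out = 509.5 kmol/h; y_O₂ = 23.1 / 509.5 = 0.04534.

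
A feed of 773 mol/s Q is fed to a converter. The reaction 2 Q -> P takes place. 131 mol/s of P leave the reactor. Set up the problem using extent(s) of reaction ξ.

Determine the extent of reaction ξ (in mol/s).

For P: n = n₀ + 1ξ → 131 = 0 + 1ξ, giving ξ = 131 mol/s.
Outlet amounts (n = n₀ + ν ξ):
  Q: 773 − 2(131) = 511
  P: 0 + 1(131) = 131

ξ = 131 mol/s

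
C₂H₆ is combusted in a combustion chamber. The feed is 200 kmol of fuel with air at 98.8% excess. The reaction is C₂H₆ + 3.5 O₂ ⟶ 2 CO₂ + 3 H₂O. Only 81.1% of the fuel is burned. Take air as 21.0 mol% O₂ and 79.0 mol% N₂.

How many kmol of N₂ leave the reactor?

Stoichiometric O₂ = 3.5 × 200 = 700 kmol; O₂ fed = 700 × 1.988 = 1392 kmol.
N₂ fed = 1392 × 79/21 = 5235 kmol.
Fuel reacted = 0.811 × 200 → ξ = 162.2 kmol.
Outlet (n = n₀ + ν ξ):
  C₂H₆: 200 − 1(162.2) = 37.8
  O₂: 1392 − 3.5(162.2) = 823.9
  N₂: 5235 (inert)
  CO₂: 0 + 2(162.2) = 324.4
  H₂O: 0 + 3(162.2) = 486.6

5240 kmol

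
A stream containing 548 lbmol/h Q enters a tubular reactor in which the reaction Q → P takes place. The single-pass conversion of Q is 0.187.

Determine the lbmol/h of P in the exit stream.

Q reacted = 0.187 × 548 = 102.5 lbmol/h; ν_Q = −1, so ξ = 102.5/1 = 102.5 lbmol/h.
Outlet amounts (n = n₀ + ν ξ):
  Q: 548 − 1(102.5) = 445.5
  P: 0 + 1(102.5) = 102.5

102 lbmol/h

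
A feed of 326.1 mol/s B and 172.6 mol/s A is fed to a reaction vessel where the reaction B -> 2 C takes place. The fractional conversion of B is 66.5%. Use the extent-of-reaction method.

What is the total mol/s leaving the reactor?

716 mol/s

B reacted = 0.665 × 326.1 = 216.9 mol/s; ν_B = −1, so ξ = 216.9/1 = 216.9 mol/s.
Outlet amounts (n = n₀ + ν ξ):
  B: 326.1 − 1(216.9) = 109.2
  C: 0 + 2(216.9) = 433.7
  A: 172.6 (inert)
Total out = 109.2 + 433.7 + 172.6 = 715.6 mol/s.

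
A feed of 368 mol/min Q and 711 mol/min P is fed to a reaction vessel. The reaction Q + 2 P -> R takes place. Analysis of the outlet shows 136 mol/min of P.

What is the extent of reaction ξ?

ξ = 288 mol/min

For P: n = n₀ − 2ξ → 136 = 711 − 2ξ, giving ξ = 287.5 mol/min.
Outlet amounts (n = n₀ + ν ξ):
  Q: 368 − 1(287.5) = 80.5
  P: 711 − 2(287.5) = 136
  R: 0 + 1(287.5) = 287.5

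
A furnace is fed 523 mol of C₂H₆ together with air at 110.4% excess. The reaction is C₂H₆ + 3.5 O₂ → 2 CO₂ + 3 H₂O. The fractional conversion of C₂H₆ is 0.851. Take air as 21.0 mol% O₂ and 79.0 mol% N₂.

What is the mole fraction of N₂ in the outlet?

0.759

Stoichiometric O₂ = 3.5 × 523 = 1830 mol; O₂ fed = 1830 × 2.104 = 3851 mol.
N₂ fed = 3851 × 79/21 = 14490 mol.
Fuel reacted = 0.851 × 523 → ξ = 445.1 mol.
Outlet (n = n₀ + ν ξ):
  C₂H₆: 523 − 1(445.1) = 77.93
  O₂: 3851 − 3.5(445.1) = 2294
  N₂: 14490 (inert)
  CO₂: 0 + 2(445.1) = 890.1
  H₂O: 0 + 3(445.1) = 1335
Total out = 19090 mol; y_N₂ = 14490 / 19090 = 0.7591.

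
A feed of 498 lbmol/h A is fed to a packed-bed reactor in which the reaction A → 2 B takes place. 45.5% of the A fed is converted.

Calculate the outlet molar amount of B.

453 lbmol/h

A reacted = 0.455 × 498 = 226.6 lbmol/h; ν_A = −1, so ξ = 226.6/1 = 226.6 lbmol/h.
Outlet amounts (n = n₀ + ν ξ):
  A: 498 − 1(226.6) = 271.4
  B: 0 + 2(226.6) = 453.2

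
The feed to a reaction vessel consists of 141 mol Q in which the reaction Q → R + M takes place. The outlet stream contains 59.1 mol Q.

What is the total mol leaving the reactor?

223 mol

For Q: n = n₀ − 1ξ → 59.1 = 141 − 1ξ, giving ξ = 81.9 mol.
Outlet amounts (n = n₀ + ν ξ):
  Q: 141 − 1(81.9) = 59.1
  R: 0 + 1(81.9) = 81.9
  M: 0 + 1(81.9) = 81.9
Total out = 59.1 + 81.9 + 81.9 = 222.9 mol.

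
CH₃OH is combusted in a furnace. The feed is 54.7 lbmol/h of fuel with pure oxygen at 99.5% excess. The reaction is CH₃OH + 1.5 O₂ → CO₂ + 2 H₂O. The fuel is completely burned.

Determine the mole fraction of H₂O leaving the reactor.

Stoichiometric O₂ = 1.5 × 54.7 = 82.05 lbmol/h; O₂ fed = 82.05 × 1.995 = 163.7 lbmol/h.
Fuel reacted = 1 × 54.7 → ξ = 54.7 lbmol/h.
Outlet (n = n₀ + ν ξ):
  CH₃OH: 54.7 − 1(54.7) = 0
  O₂: 163.7 − 1.5(54.7) = 81.64
  CO₂: 0 + 1(54.7) = 54.7
  H₂O: 0 + 2(54.7) = 109.4
Total out = 245.7 lbmol/h; y_H₂O = 109.4 / 245.7 = 0.4452.

0.445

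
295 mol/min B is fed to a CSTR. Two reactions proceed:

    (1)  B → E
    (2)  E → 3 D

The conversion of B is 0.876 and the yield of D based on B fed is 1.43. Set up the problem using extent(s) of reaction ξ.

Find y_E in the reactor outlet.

Conversion of B: B consumed = 1ξ₁ = 0.876 × 295 → ξ₁ = 258.4 mol/min.
Yield of D: 3ξ₂ / 295 = 1.43 → ξ₂ = 140.6 mol/min.
Outlet amounts (n = n₀ + Σ ν·ξ):
  B: 295 − 1(258.4) = 36.58
  E: 0 + 1(258.4) − 1(140.6) = 117.8
  D: 0 + 3(140.6) = 421.8
Total out = 576.2 mol/min; y_E = 117.8 / 576.2 = 0.2044.

0.204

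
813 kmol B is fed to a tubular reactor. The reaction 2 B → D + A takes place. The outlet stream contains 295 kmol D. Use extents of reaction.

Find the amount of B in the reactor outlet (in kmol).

For D: n = n₀ + 1ξ → 295 = 0 + 1ξ, giving ξ = 295 kmol.
Outlet amounts (n = n₀ + ν ξ):
  B: 813 − 2(295) = 223
  D: 0 + 1(295) = 295
  A: 0 + 1(295) = 295

223 kmol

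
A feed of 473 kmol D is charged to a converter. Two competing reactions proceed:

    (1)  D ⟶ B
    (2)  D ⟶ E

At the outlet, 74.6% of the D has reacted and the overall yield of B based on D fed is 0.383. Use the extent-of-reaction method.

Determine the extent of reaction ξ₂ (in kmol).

Yield of B: 1ξ₁ / 473 = 0.383 → ξ₁ = 181.2 kmol.
Conversion of D: 1ξ₁ + 1ξ₂ = 0.746 × 473 = 352.9 → ξ₂ = 171.7 kmol.
Outlet amounts (n = n₀ + Σ ν·ξ):
  D: 473 − 1(181.2) − 1(171.7) = 120.1
  B: 0 + 1(181.2) = 181.2
  E: 0 + 1(171.7) = 171.7

ξ₂ = 172 kmol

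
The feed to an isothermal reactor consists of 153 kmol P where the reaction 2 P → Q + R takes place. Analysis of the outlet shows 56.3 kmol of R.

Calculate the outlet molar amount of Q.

56.3 kmol

For R: n = n₀ + 1ξ → 56.3 = 0 + 1ξ, giving ξ = 56.3 kmol.
Outlet amounts (n = n₀ + ν ξ):
  P: 153 − 2(56.3) = 40.4
  Q: 0 + 1(56.3) = 56.3
  R: 0 + 1(56.3) = 56.3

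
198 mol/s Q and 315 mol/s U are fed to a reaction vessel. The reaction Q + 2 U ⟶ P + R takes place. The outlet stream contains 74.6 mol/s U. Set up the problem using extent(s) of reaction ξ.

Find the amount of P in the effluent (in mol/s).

120 mol/s

For U: n = n₀ − 2ξ → 74.6 = 315 − 2ξ, giving ξ = 120.2 mol/s.
Outlet amounts (n = n₀ + ν ξ):
  Q: 198 − 1(120.2) = 77.8
  U: 315 − 2(120.2) = 74.6
  P: 0 + 1(120.2) = 120.2
  R: 0 + 1(120.2) = 120.2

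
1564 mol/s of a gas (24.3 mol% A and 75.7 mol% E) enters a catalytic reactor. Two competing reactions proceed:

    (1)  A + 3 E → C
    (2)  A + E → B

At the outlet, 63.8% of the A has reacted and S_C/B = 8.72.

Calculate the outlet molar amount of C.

218 mol/s

Conversion of A: A consumed = 0.638 × 380.1 = 242.5 mol/s = 1ξ₁ + 1ξ₂.
Selectivity: 1ξ₁ / (1ξ₂) = 8.72 → ξ₁ = 8.72 ξ₂.
Substitute: (1·8.72 + 1) ξ₂ = 242.5 → ξ₂ = 24.95 mol/s, ξ₁ = 217.5 mol/s.
Outlet amounts (n = n₀ + Σ ν·ξ):
  A: 380.1 − 1(217.5) − 1(24.95) = 137.6
  E: 1184 − 3(217.5) − 1(24.95) = 506.4
  C: 0 + 1(217.5) = 217.5
  B: 0 + 1(24.95) = 24.95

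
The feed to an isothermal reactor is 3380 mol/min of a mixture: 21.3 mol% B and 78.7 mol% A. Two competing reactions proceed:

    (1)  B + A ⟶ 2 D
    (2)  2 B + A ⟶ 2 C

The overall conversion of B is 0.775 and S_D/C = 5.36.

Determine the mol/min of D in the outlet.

813 mol/min

Conversion of B: B consumed = 0.775 × 719.9 = 558 mol/min = 1ξ₁ + 2ξ₂.
Selectivity: 2ξ₁ / (2ξ₂) = 5.36 → ξ₁ = 5.36 ξ₂.
Substitute: (1·5.36 + 2) ξ₂ = 558 → ξ₂ = 75.81 mol/min, ξ₁ = 406.3 mol/min.
Outlet amounts (n = n₀ + Σ ν·ξ):
  B: 719.9 − 1(406.3) − 2(75.81) = 162
  A: 2660 − 1(406.3) − 1(75.81) = 2178
  D: 0 + 2(406.3) = 812.7
  C: 0 + 2(75.81) = 151.6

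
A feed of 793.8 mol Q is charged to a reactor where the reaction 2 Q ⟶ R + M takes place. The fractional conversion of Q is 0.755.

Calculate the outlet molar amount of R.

300 mol

Q reacted = 0.755 × 793.8 = 599.3 mol; ν_Q = −2, so ξ = 599.3/2 = 299.7 mol.
Outlet amounts (n = n₀ + ν ξ):
  Q: 793.8 − 2(299.7) = 194.5
  R: 0 + 1(299.7) = 299.7
  M: 0 + 1(299.7) = 299.7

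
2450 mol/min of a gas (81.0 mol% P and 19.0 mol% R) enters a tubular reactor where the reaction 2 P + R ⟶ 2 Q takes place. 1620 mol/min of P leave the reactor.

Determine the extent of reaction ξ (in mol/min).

For P: n = n₀ − 2ξ → 1620 = 1984 − 2ξ, giving ξ = 182.2 mol/min.
Outlet amounts (n = n₀ + ν ξ):
  P: 1984 − 2(182.2) = 1620
  R: 465.5 − 1(182.2) = 283.2
  Q: 0 + 2(182.2) = 364.5

ξ = 182 mol/min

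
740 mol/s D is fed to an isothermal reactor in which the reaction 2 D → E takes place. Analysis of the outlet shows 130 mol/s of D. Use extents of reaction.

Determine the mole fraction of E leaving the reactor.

0.701

For D: n = n₀ − 2ξ → 130 = 740 − 2ξ, giving ξ = 305 mol/s.
Outlet amounts (n = n₀ + ν ξ):
  D: 740 − 2(305) = 130
  E: 0 + 1(305) = 305
Total out = 435 mol/s; y_E = 305 / 435 = 0.7011.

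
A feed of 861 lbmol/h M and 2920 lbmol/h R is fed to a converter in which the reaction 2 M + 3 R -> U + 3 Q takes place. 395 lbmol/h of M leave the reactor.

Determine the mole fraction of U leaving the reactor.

0.0657

For M: n = n₀ − 2ξ → 395 = 861 − 2ξ, giving ξ = 233 lbmol/h.
Outlet amounts (n = n₀ + ν ξ):
  M: 861 − 2(233) = 395
  R: 2920 − 3(233) = 2221
  U: 0 + 1(233) = 233
  Q: 0 + 3(233) = 699
Total out = 3548 lbmol/h; y_U = 233 / 3548 = 0.06567.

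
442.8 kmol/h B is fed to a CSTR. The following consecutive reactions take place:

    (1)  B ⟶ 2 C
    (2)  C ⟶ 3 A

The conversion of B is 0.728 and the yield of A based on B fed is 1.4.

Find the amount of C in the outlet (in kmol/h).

438 kmol/h

Conversion of B: B consumed = 1ξ₁ = 0.728 × 442.8 → ξ₁ = 322.4 kmol/h.
Yield of A: 3ξ₂ / 442.8 = 1.4 → ξ₂ = 206.6 kmol/h.
Outlet amounts (n = n₀ + Σ ν·ξ):
  B: 442.8 − 1(322.4) = 120.4
  C: 0 + 2(322.4) − 1(206.6) = 438.1
  A: 0 + 3(206.6) = 619.9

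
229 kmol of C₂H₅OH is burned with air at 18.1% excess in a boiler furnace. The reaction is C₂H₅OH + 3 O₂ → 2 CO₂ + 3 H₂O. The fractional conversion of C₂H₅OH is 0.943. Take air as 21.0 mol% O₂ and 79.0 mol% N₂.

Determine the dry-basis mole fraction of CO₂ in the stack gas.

Stoichiometric O₂ = 3 × 229 = 687 kmol; O₂ fed = 687 × 1.181 = 811.3 kmol.
N₂ fed = 811.3 × 79/21 = 3052 kmol.
Fuel reacted = 0.943 × 229 → ξ = 215.9 kmol.
Outlet (n = n₀ + ν ξ):
  C₂H₅OH: 229 − 1(215.9) = 13.05
  O₂: 811.3 − 3(215.9) = 163.5
  N₂: 3052 (inert)
  CO₂: 0 + 2(215.9) = 431.9
  H₂O: 0 + 3(215.9) = 647.8
Dry total = 3661 kmol; y_CO₂ (dry) = 431.9 / 3661 = 0.118.

0.118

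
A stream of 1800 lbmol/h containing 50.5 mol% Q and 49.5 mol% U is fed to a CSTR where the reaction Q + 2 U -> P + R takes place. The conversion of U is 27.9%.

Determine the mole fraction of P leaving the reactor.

0.0742

U reacted = 0.279 × 891 = 248.6 lbmol/h; ν_U = −2, so ξ = 248.6/2 = 124.3 lbmol/h.
Outlet amounts (n = n₀ + ν ξ):
  Q: 909 − 1(124.3) = 784.7
  U: 891 − 2(124.3) = 642.4
  P: 0 + 1(124.3) = 124.3
  R: 0 + 1(124.3) = 124.3
Total out = 1676 lbmol/h; y_P = 124.3 / 1676 = 0.07417.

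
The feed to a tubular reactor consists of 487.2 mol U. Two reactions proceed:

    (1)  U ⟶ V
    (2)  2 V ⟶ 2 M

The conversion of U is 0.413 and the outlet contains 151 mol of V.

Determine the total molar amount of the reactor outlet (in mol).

Conversion of U: U consumed = 1ξ₁ = 0.413 × 487.2 → ξ₁ = 201.2 mol.
V balance: n_V = 0 + 1ξ₁ − 2ξ₂ = 151 → ξ₂ = (1·201.2 − 151)/2 = 25.11 mol.
Outlet amounts (n = n₀ + Σ ν·ξ):
  U: 487.2 − 1(201.2) = 286
  V: 0 + 1(201.2) − 2(25.11) = 151
  M: 0 + 2(25.11) = 50.21
Total out = 286 + 151 + 50.21 = 487.2 mol.

487 mol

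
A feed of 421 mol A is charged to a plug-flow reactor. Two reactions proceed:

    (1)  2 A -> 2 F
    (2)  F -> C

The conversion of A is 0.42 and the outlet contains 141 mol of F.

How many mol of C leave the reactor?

Conversion of A: A consumed = 2ξ₁ = 0.42 × 421 → ξ₁ = 88.41 mol.
F balance: n_F = 0 + 2ξ₁ − 1ξ₂ = 141 → ξ₂ = (2·88.41 − 141)/1 = 35.82 mol.
Outlet amounts (n = n₀ + Σ ν·ξ):
  A: 421 − 2(88.41) = 244.2
  F: 0 + 2(88.41) − 1(35.82) = 141
  C: 0 + 1(35.82) = 35.82

35.8 mol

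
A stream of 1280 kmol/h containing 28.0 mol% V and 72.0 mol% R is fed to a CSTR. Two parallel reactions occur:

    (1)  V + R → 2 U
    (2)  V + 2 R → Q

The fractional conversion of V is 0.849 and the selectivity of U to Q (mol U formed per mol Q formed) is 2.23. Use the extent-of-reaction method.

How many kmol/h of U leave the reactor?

321 kmol/h

Conversion of V: V consumed = 0.849 × 358.4 = 304.3 kmol/h = 1ξ₁ + 1ξ₂.
Selectivity: 2ξ₁ / (1ξ₂) = 2.23 → ξ₁ = 1.115 ξ₂.
Substitute: (1·1.115 + 1) ξ₂ = 304.3 → ξ₂ = 143.9 kmol/h, ξ₁ = 160.4 kmol/h.
Outlet amounts (n = n₀ + Σ ν·ξ):
  V: 358.4 − 1(160.4) − 1(143.9) = 54.12
  R: 921.6 − 1(160.4) − 2(143.9) = 473.5
  U: 0 + 2(160.4) = 320.8
  Q: 0 + 1(143.9) = 143.9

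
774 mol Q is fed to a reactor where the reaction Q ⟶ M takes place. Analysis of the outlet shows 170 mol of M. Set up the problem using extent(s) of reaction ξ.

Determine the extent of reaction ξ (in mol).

For M: n = n₀ + 1ξ → 170 = 0 + 1ξ, giving ξ = 170 mol.
Outlet amounts (n = n₀ + ν ξ):
  Q: 774 − 1(170) = 604
  M: 0 + 1(170) = 170

ξ = 170 mol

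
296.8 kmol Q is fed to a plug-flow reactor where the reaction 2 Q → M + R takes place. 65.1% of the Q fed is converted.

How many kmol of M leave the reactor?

Q reacted = 0.651 × 296.8 = 193.2 kmol; ν_Q = −2, so ξ = 193.2/2 = 96.61 kmol.
Outlet amounts (n = n₀ + ν ξ):
  Q: 296.8 − 2(96.61) = 103.6
  M: 0 + 1(96.61) = 96.61
  R: 0 + 1(96.61) = 96.61

96.6 kmol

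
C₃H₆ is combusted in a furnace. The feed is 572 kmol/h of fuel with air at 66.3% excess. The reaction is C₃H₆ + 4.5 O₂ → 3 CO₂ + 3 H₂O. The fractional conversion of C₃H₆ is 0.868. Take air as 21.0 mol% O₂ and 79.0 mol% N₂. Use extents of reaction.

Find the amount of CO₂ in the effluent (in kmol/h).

1490 kmol/h

Stoichiometric O₂ = 4.5 × 572 = 2574 kmol/h; O₂ fed = 2574 × 1.663 = 4281 kmol/h.
N₂ fed = 4281 × 79/21 = 16100 kmol/h.
Fuel reacted = 0.868 × 572 → ξ = 496.5 kmol/h.
Outlet (n = n₀ + ν ξ):
  C₃H₆: 572 − 1(496.5) = 75.5
  O₂: 4281 − 4.5(496.5) = 2046
  N₂: 16100 (inert)
  CO₂: 0 + 3(496.5) = 1489
  H₂O: 0 + 3(496.5) = 1489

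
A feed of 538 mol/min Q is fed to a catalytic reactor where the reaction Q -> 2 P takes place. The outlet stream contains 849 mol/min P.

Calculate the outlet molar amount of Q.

114 mol/min

For P: n = n₀ + 2ξ → 849 = 0 + 2ξ, giving ξ = 424.5 mol/min.
Outlet amounts (n = n₀ + ν ξ):
  Q: 538 − 1(424.5) = 113.5
  P: 0 + 2(424.5) = 849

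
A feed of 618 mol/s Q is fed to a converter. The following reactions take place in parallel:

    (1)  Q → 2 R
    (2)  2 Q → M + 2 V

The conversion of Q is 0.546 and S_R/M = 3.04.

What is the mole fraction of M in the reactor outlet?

Conversion of Q: Q consumed = 0.546 × 618 = 337.4 mol/s = 1ξ₁ + 2ξ₂.
Selectivity: 2ξ₁ / (1ξ₂) = 3.04 → ξ₁ = 1.52 ξ₂.
Substitute: (1·1.52 + 2) ξ₂ = 337.4 → ξ₂ = 95.86 mol/s, ξ₁ = 145.7 mol/s.
Outlet amounts (n = n₀ + Σ ν·ξ):
  Q: 618 − 1(145.7) − 2(95.86) = 280.6
  R: 0 + 2(145.7) = 291.4
  M: 0 + 1(95.86) = 95.86
  V: 0 + 2(95.86) = 191.7
Total out = 859.6 mol/s; y_M = 95.86 / 859.6 = 0.1115.

0.112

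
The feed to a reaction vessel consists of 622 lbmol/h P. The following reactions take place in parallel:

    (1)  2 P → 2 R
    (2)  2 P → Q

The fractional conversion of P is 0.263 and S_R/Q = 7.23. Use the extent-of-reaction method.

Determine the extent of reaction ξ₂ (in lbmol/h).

ξ₂ = 17.7 lbmol/h

Conversion of P: P consumed = 0.263 × 622 = 163.6 lbmol/h = 2ξ₁ + 2ξ₂.
Selectivity: 2ξ₁ / (1ξ₂) = 7.23 → ξ₁ = 3.615 ξ₂.
Substitute: (2·3.615 + 2) ξ₂ = 163.6 → ξ₂ = 17.72 lbmol/h, ξ₁ = 64.07 lbmol/h.
Outlet amounts (n = n₀ + Σ ν·ξ):
  P: 622 − 2(64.07) − 2(17.72) = 458.4
  R: 0 + 2(64.07) = 128.1
  Q: 0 + 1(17.72) = 17.72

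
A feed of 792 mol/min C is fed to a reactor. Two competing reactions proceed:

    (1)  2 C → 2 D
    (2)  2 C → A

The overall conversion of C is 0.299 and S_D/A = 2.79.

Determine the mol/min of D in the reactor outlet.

Conversion of C: C consumed = 0.299 × 792 = 236.8 mol/min = 2ξ₁ + 2ξ₂.
Selectivity: 2ξ₁ / (1ξ₂) = 2.79 → ξ₁ = 1.395 ξ₂.
Substitute: (2·1.395 + 2) ξ₂ = 236.8 → ξ₂ = 49.44 mol/min, ξ₁ = 68.97 mol/min.
Outlet amounts (n = n₀ + Σ ν·ξ):
  C: 792 − 2(68.97) − 2(49.44) = 555.2
  D: 0 + 2(68.97) = 137.9
  A: 0 + 1(49.44) = 49.44

138 mol/min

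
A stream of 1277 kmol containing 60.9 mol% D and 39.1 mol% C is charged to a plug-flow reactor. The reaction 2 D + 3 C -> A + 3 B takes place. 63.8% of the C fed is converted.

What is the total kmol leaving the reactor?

1170 kmol

C reacted = 0.638 × 499.3 = 318.6 kmol; ν_C = −3, so ξ = 318.6/3 = 106.2 kmol.
Outlet amounts (n = n₀ + ν ξ):
  D: 777.7 − 2(106.2) = 565.3
  C: 499.3 − 3(106.2) = 180.7
  A: 0 + 1(106.2) = 106.2
  B: 0 + 3(106.2) = 318.6
Total out = 565.3 + 180.7 + 106.2 + 318.6 = 1171 kmol.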